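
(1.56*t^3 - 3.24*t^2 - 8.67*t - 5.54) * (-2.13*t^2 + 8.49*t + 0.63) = -3.3228*t^5 + 20.1456*t^4 - 8.0577*t^3 - 63.8493*t^2 - 52.4967*t - 3.4902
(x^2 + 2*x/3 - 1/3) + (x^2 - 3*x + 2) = 2*x^2 - 7*x/3 + 5/3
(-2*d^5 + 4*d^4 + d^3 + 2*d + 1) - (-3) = -2*d^5 + 4*d^4 + d^3 + 2*d + 4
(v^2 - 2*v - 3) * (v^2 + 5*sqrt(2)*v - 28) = v^4 - 2*v^3 + 5*sqrt(2)*v^3 - 31*v^2 - 10*sqrt(2)*v^2 - 15*sqrt(2)*v + 56*v + 84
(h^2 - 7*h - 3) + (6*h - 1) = h^2 - h - 4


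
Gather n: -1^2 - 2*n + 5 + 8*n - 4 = 6*n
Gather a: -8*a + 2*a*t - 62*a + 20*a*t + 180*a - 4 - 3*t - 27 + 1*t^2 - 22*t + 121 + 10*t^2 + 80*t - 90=a*(22*t + 110) + 11*t^2 + 55*t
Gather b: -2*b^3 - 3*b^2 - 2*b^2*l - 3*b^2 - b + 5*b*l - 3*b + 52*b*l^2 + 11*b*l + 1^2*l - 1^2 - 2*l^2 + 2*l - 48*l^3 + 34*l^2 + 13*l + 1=-2*b^3 + b^2*(-2*l - 6) + b*(52*l^2 + 16*l - 4) - 48*l^3 + 32*l^2 + 16*l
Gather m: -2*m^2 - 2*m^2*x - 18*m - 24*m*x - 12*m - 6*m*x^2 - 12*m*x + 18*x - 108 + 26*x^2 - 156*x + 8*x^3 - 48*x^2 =m^2*(-2*x - 2) + m*(-6*x^2 - 36*x - 30) + 8*x^3 - 22*x^2 - 138*x - 108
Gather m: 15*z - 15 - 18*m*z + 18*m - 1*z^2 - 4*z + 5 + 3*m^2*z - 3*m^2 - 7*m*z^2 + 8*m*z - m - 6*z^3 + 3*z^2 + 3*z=m^2*(3*z - 3) + m*(-7*z^2 - 10*z + 17) - 6*z^3 + 2*z^2 + 14*z - 10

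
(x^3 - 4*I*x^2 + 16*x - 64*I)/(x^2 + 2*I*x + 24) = (x^2 + 16)/(x + 6*I)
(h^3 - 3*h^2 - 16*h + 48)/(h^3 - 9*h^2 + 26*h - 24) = (h + 4)/(h - 2)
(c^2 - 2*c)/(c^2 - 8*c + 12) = c/(c - 6)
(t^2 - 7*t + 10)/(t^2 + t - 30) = (t - 2)/(t + 6)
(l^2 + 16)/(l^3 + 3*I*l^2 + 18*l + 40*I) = (l + 4*I)/(l^2 + 7*I*l - 10)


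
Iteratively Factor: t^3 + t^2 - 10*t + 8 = (t - 2)*(t^2 + 3*t - 4) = (t - 2)*(t + 4)*(t - 1)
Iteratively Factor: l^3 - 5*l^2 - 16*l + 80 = (l + 4)*(l^2 - 9*l + 20) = (l - 5)*(l + 4)*(l - 4)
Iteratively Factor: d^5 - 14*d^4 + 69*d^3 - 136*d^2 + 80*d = (d - 5)*(d^4 - 9*d^3 + 24*d^2 - 16*d) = d*(d - 5)*(d^3 - 9*d^2 + 24*d - 16) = d*(d - 5)*(d - 4)*(d^2 - 5*d + 4) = d*(d - 5)*(d - 4)*(d - 1)*(d - 4)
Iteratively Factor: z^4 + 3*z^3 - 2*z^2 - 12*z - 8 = (z + 2)*(z^3 + z^2 - 4*z - 4) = (z + 1)*(z + 2)*(z^2 - 4) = (z - 2)*(z + 1)*(z + 2)*(z + 2)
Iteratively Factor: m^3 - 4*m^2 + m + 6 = (m - 2)*(m^2 - 2*m - 3) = (m - 2)*(m + 1)*(m - 3)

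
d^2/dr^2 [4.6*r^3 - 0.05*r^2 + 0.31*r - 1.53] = 27.6*r - 0.1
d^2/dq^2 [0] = 0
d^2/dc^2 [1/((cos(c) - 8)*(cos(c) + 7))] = (-4*sin(c)^4 + 227*sin(c)^2 + 209*cos(c)/4 + 3*cos(3*c)/4 - 109)/((cos(c) - 8)^3*(cos(c) + 7)^3)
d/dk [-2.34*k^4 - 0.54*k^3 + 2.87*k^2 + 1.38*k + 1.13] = -9.36*k^3 - 1.62*k^2 + 5.74*k + 1.38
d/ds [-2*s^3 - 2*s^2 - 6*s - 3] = -6*s^2 - 4*s - 6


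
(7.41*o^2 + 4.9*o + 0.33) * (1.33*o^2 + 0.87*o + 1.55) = 9.8553*o^4 + 12.9637*o^3 + 16.1874*o^2 + 7.8821*o + 0.5115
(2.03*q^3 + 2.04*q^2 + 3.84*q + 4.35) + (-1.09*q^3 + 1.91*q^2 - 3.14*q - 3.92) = 0.94*q^3 + 3.95*q^2 + 0.7*q + 0.43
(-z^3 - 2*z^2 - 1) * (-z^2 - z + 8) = z^5 + 3*z^4 - 6*z^3 - 15*z^2 + z - 8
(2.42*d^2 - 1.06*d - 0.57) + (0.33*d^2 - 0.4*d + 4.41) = 2.75*d^2 - 1.46*d + 3.84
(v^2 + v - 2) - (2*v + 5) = v^2 - v - 7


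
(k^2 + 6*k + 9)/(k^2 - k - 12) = (k + 3)/(k - 4)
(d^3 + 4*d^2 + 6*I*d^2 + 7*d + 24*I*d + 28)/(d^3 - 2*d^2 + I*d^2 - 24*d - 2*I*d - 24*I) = (d^2 + 6*I*d + 7)/(d^2 + d*(-6 + I) - 6*I)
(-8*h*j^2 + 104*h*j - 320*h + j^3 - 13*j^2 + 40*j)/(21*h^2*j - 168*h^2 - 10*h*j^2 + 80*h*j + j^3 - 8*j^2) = (-8*h*j + 40*h + j^2 - 5*j)/(21*h^2 - 10*h*j + j^2)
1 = 1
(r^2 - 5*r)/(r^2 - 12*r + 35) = r/(r - 7)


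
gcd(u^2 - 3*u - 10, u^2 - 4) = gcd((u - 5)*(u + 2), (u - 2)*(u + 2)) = u + 2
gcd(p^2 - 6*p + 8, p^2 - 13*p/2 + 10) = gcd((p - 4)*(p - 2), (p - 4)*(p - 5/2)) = p - 4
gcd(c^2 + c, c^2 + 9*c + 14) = 1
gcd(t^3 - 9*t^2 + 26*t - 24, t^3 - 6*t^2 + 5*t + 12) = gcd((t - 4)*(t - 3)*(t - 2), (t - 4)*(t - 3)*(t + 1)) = t^2 - 7*t + 12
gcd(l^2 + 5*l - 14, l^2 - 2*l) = l - 2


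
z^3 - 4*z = z*(z - 2)*(z + 2)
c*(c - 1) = c^2 - c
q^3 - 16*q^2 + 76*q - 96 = (q - 8)*(q - 6)*(q - 2)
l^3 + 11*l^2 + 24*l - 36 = (l - 1)*(l + 6)^2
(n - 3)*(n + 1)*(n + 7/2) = n^3 + 3*n^2/2 - 10*n - 21/2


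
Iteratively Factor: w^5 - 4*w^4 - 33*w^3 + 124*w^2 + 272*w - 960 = (w + 4)*(w^4 - 8*w^3 - w^2 + 128*w - 240) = (w - 3)*(w + 4)*(w^3 - 5*w^2 - 16*w + 80) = (w - 4)*(w - 3)*(w + 4)*(w^2 - w - 20) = (w - 4)*(w - 3)*(w + 4)^2*(w - 5)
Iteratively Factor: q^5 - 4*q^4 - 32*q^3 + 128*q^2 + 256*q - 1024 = (q - 4)*(q^4 - 32*q^2 + 256) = (q - 4)*(q + 4)*(q^3 - 4*q^2 - 16*q + 64) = (q - 4)*(q + 4)^2*(q^2 - 8*q + 16) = (q - 4)^2*(q + 4)^2*(q - 4)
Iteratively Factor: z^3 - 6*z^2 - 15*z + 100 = (z - 5)*(z^2 - z - 20) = (z - 5)^2*(z + 4)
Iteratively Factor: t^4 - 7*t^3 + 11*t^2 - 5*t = (t - 1)*(t^3 - 6*t^2 + 5*t) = (t - 5)*(t - 1)*(t^2 - t) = (t - 5)*(t - 1)^2*(t)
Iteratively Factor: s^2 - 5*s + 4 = (s - 4)*(s - 1)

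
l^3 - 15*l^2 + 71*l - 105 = (l - 7)*(l - 5)*(l - 3)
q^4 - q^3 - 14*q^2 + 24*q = q*(q - 3)*(q - 2)*(q + 4)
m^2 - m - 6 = (m - 3)*(m + 2)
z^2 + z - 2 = (z - 1)*(z + 2)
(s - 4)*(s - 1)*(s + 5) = s^3 - 21*s + 20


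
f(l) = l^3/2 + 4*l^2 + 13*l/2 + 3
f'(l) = 3*l^2/2 + 8*l + 13/2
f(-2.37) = 3.41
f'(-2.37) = -4.03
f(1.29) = 19.11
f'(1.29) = 19.32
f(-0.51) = 0.66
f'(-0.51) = 2.81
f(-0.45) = 0.84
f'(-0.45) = 3.20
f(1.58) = 25.23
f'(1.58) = 22.88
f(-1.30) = 0.21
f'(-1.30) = -1.36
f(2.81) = 63.94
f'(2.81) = 40.82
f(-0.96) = 0.00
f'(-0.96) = 0.20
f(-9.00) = -96.00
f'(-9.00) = 56.00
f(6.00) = 294.00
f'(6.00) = 108.50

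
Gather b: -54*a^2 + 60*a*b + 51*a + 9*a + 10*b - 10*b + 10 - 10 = -54*a^2 + 60*a*b + 60*a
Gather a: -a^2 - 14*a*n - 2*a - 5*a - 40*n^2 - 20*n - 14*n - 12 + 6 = -a^2 + a*(-14*n - 7) - 40*n^2 - 34*n - 6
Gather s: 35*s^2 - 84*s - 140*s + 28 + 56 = 35*s^2 - 224*s + 84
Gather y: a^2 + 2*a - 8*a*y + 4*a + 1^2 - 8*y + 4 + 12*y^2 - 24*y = a^2 + 6*a + 12*y^2 + y*(-8*a - 32) + 5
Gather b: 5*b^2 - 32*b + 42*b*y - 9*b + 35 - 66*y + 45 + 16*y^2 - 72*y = 5*b^2 + b*(42*y - 41) + 16*y^2 - 138*y + 80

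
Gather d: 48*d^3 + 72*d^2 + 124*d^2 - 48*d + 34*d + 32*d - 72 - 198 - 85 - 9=48*d^3 + 196*d^2 + 18*d - 364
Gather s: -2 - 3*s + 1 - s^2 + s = -s^2 - 2*s - 1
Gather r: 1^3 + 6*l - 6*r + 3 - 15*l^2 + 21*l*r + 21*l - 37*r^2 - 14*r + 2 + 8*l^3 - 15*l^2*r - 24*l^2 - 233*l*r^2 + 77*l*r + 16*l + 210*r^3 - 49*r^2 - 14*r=8*l^3 - 39*l^2 + 43*l + 210*r^3 + r^2*(-233*l - 86) + r*(-15*l^2 + 98*l - 34) + 6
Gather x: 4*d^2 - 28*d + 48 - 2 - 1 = 4*d^2 - 28*d + 45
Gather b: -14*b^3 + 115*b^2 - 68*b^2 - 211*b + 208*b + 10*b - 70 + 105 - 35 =-14*b^3 + 47*b^2 + 7*b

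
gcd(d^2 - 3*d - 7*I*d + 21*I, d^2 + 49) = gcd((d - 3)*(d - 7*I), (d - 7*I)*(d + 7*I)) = d - 7*I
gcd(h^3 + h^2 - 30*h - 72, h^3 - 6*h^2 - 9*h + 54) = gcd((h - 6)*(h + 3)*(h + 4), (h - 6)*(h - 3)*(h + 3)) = h^2 - 3*h - 18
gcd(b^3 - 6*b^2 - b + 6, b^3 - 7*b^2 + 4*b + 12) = b^2 - 5*b - 6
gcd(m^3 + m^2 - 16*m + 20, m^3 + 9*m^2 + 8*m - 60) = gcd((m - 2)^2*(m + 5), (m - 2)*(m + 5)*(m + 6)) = m^2 + 3*m - 10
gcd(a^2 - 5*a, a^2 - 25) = a - 5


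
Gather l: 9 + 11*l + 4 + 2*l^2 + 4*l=2*l^2 + 15*l + 13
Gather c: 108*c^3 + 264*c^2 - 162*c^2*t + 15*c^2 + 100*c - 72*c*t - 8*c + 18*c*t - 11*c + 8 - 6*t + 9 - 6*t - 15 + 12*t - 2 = 108*c^3 + c^2*(279 - 162*t) + c*(81 - 54*t)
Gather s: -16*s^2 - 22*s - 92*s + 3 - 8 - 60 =-16*s^2 - 114*s - 65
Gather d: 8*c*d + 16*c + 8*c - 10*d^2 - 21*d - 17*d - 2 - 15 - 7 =24*c - 10*d^2 + d*(8*c - 38) - 24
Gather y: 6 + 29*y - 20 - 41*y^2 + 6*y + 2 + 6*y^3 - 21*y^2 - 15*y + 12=6*y^3 - 62*y^2 + 20*y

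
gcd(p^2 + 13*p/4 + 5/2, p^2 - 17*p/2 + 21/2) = 1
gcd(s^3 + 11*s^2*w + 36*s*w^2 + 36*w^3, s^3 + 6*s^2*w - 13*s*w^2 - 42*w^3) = s + 2*w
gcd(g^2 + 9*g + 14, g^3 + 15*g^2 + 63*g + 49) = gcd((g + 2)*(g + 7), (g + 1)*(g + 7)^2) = g + 7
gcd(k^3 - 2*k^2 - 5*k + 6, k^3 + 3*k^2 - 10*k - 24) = k^2 - k - 6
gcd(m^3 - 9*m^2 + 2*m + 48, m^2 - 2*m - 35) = 1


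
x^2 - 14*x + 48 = (x - 8)*(x - 6)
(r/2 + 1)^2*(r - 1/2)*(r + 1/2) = r^4/4 + r^3 + 15*r^2/16 - r/4 - 1/4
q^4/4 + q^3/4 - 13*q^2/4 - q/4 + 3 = (q/4 + 1)*(q - 3)*(q - 1)*(q + 1)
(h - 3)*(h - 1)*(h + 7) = h^3 + 3*h^2 - 25*h + 21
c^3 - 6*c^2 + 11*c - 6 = (c - 3)*(c - 2)*(c - 1)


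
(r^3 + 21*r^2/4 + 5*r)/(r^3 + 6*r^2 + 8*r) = (r + 5/4)/(r + 2)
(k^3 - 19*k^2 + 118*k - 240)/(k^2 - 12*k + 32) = (k^2 - 11*k + 30)/(k - 4)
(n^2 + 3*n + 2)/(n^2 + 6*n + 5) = (n + 2)/(n + 5)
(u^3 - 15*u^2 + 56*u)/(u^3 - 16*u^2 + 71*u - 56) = u/(u - 1)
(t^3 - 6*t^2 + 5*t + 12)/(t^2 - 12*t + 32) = (t^2 - 2*t - 3)/(t - 8)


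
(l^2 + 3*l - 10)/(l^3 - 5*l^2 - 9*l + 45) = (l^2 + 3*l - 10)/(l^3 - 5*l^2 - 9*l + 45)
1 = 1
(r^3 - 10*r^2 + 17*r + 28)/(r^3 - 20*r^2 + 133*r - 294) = (r^2 - 3*r - 4)/(r^2 - 13*r + 42)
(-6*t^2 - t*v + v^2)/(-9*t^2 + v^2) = (2*t + v)/(3*t + v)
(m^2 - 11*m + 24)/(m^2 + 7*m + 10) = (m^2 - 11*m + 24)/(m^2 + 7*m + 10)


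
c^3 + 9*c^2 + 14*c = c*(c + 2)*(c + 7)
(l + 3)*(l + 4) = l^2 + 7*l + 12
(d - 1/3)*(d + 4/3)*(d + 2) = d^3 + 3*d^2 + 14*d/9 - 8/9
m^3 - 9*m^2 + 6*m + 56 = (m - 7)*(m - 4)*(m + 2)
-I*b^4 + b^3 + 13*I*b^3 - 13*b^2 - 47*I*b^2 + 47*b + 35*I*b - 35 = (b - 7)*(b - 5)*(b + I)*(-I*b + I)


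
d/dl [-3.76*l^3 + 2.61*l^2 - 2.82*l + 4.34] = -11.28*l^2 + 5.22*l - 2.82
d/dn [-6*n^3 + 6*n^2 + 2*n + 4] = -18*n^2 + 12*n + 2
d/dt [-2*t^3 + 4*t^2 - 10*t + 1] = -6*t^2 + 8*t - 10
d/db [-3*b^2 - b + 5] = -6*b - 1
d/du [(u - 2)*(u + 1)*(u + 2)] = 3*u^2 + 2*u - 4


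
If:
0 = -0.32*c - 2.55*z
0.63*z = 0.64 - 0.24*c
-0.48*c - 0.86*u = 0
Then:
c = 3.98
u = -2.22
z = -0.50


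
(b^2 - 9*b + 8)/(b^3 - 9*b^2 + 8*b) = 1/b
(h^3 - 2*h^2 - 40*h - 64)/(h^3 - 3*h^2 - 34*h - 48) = (h + 4)/(h + 3)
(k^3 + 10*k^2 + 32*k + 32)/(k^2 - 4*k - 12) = (k^2 + 8*k + 16)/(k - 6)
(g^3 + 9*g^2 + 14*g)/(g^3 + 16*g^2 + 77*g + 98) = g/(g + 7)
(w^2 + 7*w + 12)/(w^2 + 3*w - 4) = (w + 3)/(w - 1)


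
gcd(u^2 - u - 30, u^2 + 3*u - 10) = u + 5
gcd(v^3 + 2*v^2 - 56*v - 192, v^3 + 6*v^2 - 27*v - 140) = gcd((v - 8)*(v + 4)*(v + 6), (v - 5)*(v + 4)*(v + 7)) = v + 4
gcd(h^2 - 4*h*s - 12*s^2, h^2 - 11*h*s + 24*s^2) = 1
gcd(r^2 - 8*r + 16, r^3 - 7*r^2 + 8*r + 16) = r^2 - 8*r + 16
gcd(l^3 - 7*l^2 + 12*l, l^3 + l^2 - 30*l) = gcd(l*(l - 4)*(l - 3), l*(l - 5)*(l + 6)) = l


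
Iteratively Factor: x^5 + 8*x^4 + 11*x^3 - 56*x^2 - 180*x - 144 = (x + 4)*(x^4 + 4*x^3 - 5*x^2 - 36*x - 36) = (x + 2)*(x + 4)*(x^3 + 2*x^2 - 9*x - 18) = (x - 3)*(x + 2)*(x + 4)*(x^2 + 5*x + 6) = (x - 3)*(x + 2)^2*(x + 4)*(x + 3)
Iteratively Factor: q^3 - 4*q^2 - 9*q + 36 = (q - 3)*(q^2 - q - 12) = (q - 4)*(q - 3)*(q + 3)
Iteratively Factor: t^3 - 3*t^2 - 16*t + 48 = (t - 3)*(t^2 - 16) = (t - 3)*(t + 4)*(t - 4)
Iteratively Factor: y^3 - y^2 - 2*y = (y)*(y^2 - y - 2) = y*(y - 2)*(y + 1)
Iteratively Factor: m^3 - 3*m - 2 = (m - 2)*(m^2 + 2*m + 1) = (m - 2)*(m + 1)*(m + 1)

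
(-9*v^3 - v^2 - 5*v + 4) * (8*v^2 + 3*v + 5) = -72*v^5 - 35*v^4 - 88*v^3 + 12*v^2 - 13*v + 20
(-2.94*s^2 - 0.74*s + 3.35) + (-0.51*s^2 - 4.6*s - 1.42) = -3.45*s^2 - 5.34*s + 1.93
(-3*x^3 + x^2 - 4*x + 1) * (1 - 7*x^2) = 21*x^5 - 7*x^4 + 25*x^3 - 6*x^2 - 4*x + 1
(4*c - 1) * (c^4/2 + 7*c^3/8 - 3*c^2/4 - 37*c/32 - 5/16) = 2*c^5 + 3*c^4 - 31*c^3/8 - 31*c^2/8 - 3*c/32 + 5/16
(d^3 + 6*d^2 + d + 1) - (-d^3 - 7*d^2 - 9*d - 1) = 2*d^3 + 13*d^2 + 10*d + 2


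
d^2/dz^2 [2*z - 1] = 0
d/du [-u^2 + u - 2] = 1 - 2*u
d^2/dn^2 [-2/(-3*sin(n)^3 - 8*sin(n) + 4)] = 2*(-81*sin(n)^6 + 60*sin(n)^4 - 108*sin(n)^3 + 80*sin(n)^2 + 40*sin(n) + 128)/(3*sin(n)^3 + 8*sin(n) - 4)^3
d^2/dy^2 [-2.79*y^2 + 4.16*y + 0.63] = -5.58000000000000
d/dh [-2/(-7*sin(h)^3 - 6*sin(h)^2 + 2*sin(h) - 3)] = 2*(-21*sin(h)^2 - 12*sin(h) + 2)*cos(h)/(7*sin(h)^3 + 6*sin(h)^2 - 2*sin(h) + 3)^2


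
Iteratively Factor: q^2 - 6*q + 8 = (q - 4)*(q - 2)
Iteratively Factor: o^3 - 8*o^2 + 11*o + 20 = (o + 1)*(o^2 - 9*o + 20) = (o - 5)*(o + 1)*(o - 4)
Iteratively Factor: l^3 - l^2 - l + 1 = (l + 1)*(l^2 - 2*l + 1) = (l - 1)*(l + 1)*(l - 1)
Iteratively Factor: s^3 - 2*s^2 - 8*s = (s)*(s^2 - 2*s - 8) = s*(s + 2)*(s - 4)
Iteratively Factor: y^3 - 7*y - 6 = (y + 1)*(y^2 - y - 6) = (y - 3)*(y + 1)*(y + 2)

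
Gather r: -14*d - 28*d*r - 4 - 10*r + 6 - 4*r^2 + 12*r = -14*d - 4*r^2 + r*(2 - 28*d) + 2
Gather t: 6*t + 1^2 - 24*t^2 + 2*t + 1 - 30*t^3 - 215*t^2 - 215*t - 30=-30*t^3 - 239*t^2 - 207*t - 28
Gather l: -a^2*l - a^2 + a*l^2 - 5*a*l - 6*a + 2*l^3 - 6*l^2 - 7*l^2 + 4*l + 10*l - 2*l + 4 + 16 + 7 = -a^2 - 6*a + 2*l^3 + l^2*(a - 13) + l*(-a^2 - 5*a + 12) + 27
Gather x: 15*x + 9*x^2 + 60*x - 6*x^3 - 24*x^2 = -6*x^3 - 15*x^2 + 75*x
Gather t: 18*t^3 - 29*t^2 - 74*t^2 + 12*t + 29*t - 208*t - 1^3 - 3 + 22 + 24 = 18*t^3 - 103*t^2 - 167*t + 42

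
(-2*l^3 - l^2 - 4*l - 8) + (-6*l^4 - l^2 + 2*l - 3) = -6*l^4 - 2*l^3 - 2*l^2 - 2*l - 11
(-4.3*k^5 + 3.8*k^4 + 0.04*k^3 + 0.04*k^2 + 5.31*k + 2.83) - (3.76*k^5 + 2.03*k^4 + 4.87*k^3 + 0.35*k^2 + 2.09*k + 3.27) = -8.06*k^5 + 1.77*k^4 - 4.83*k^3 - 0.31*k^2 + 3.22*k - 0.44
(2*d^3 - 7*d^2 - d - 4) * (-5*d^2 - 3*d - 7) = -10*d^5 + 29*d^4 + 12*d^3 + 72*d^2 + 19*d + 28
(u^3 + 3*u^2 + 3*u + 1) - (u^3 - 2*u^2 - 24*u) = 5*u^2 + 27*u + 1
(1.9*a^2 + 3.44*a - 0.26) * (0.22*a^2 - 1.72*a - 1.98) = 0.418*a^4 - 2.5112*a^3 - 9.736*a^2 - 6.364*a + 0.5148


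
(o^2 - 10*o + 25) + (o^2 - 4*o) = 2*o^2 - 14*o + 25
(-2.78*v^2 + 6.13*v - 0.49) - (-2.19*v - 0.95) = -2.78*v^2 + 8.32*v + 0.46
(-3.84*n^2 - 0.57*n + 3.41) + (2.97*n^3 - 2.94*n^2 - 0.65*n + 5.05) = 2.97*n^3 - 6.78*n^2 - 1.22*n + 8.46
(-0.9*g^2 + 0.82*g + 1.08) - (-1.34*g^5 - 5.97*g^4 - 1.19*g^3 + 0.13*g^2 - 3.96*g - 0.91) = 1.34*g^5 + 5.97*g^4 + 1.19*g^3 - 1.03*g^2 + 4.78*g + 1.99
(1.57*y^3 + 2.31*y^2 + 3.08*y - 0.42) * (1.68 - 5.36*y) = -8.4152*y^4 - 9.744*y^3 - 12.628*y^2 + 7.4256*y - 0.7056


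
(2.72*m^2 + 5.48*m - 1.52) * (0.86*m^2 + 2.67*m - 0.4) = 2.3392*m^4 + 11.9752*m^3 + 12.2364*m^2 - 6.2504*m + 0.608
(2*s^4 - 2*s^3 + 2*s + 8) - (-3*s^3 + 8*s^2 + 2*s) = 2*s^4 + s^3 - 8*s^2 + 8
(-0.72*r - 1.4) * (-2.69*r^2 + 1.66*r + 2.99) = 1.9368*r^3 + 2.5708*r^2 - 4.4768*r - 4.186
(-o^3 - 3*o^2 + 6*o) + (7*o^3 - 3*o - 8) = 6*o^3 - 3*o^2 + 3*o - 8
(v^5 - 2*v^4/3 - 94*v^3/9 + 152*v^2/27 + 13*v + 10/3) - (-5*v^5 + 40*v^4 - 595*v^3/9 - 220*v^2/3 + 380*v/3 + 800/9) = 6*v^5 - 122*v^4/3 + 167*v^3/3 + 2132*v^2/27 - 341*v/3 - 770/9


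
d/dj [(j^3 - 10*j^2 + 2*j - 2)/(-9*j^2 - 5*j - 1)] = (-9*j^4 - 10*j^3 + 65*j^2 - 16*j - 12)/(81*j^4 + 90*j^3 + 43*j^2 + 10*j + 1)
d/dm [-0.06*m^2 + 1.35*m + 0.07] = 1.35 - 0.12*m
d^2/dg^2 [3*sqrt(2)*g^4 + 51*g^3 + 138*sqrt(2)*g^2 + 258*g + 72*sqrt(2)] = 36*sqrt(2)*g^2 + 306*g + 276*sqrt(2)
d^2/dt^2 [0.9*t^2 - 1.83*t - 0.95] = 1.80000000000000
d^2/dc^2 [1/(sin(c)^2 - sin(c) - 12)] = (4*sin(c)^4 - 3*sin(c)^3 + 43*sin(c)^2 - 6*sin(c) - 26)/(sin(c) + cos(c)^2 + 11)^3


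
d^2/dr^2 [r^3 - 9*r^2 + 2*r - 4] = 6*r - 18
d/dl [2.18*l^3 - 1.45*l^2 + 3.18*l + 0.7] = 6.54*l^2 - 2.9*l + 3.18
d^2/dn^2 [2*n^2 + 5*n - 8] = 4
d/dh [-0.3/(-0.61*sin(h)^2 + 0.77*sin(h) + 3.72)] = (0.231 - 0.366*sin(h))*cos(h)/(-0.61*sin(h)^2 + 0.77*sin(h) + 3.72)^2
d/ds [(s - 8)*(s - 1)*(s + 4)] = 3*s^2 - 10*s - 28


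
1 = 1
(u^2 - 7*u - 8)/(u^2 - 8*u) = (u + 1)/u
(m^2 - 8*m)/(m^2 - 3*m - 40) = m/(m + 5)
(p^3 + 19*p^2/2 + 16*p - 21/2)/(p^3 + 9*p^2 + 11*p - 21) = (p - 1/2)/(p - 1)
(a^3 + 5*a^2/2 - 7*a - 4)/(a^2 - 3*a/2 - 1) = a + 4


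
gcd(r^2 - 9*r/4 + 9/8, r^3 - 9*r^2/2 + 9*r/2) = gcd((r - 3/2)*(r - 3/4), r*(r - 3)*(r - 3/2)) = r - 3/2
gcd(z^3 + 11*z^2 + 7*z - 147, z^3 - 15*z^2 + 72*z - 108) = z - 3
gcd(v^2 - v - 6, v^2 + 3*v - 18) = v - 3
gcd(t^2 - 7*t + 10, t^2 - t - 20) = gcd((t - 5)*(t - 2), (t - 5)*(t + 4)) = t - 5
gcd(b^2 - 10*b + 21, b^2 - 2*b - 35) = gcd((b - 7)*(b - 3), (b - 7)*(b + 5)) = b - 7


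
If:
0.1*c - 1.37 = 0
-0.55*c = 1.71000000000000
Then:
No Solution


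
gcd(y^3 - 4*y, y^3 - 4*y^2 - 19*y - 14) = y + 2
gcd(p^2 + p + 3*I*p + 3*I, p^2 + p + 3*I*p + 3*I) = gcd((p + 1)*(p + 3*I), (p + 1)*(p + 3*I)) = p^2 + p*(1 + 3*I) + 3*I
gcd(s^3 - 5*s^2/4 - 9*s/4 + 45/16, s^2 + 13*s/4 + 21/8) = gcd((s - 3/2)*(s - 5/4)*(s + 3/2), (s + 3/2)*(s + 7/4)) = s + 3/2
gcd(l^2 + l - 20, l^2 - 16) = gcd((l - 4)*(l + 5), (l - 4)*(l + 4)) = l - 4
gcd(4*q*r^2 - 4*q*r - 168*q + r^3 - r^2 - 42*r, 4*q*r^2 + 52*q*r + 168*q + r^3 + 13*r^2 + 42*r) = 4*q*r + 24*q + r^2 + 6*r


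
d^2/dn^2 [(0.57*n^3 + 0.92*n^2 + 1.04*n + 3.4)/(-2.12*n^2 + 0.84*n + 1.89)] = (-3.5527136788005e-15*n^4 - 17.99716*n^3 - 119.232888*n^2 - 0.890693999999996*n - 35.314776)/(9.528128*n^6 - 11.325888*n^5 - 20.995632*n^4 + 19.601568*n^3 + 18.717804*n^2 - 9.001692*n - 6.751269)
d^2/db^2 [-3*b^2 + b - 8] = -6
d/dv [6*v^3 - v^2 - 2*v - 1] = 18*v^2 - 2*v - 2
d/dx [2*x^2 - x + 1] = 4*x - 1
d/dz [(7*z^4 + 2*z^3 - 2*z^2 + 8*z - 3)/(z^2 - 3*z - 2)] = (14*z^5 - 61*z^4 - 68*z^3 - 14*z^2 + 14*z - 25)/(z^4 - 6*z^3 + 5*z^2 + 12*z + 4)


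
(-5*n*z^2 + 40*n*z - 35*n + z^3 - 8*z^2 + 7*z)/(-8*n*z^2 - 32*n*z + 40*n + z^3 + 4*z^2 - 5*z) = (-5*n*z + 35*n + z^2 - 7*z)/(-8*n*z - 40*n + z^2 + 5*z)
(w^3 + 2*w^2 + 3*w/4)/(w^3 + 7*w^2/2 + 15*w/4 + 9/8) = 2*w/(2*w + 3)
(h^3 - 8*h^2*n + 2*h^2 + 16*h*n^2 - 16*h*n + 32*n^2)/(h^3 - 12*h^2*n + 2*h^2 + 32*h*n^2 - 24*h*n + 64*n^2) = (h - 4*n)/(h - 8*n)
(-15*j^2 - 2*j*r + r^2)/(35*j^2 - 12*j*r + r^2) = (3*j + r)/(-7*j + r)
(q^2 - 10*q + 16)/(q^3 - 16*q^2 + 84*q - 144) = (q^2 - 10*q + 16)/(q^3 - 16*q^2 + 84*q - 144)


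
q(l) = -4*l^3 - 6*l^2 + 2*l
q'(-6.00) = -358.00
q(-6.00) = 636.00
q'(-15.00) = -2518.00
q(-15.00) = 12120.00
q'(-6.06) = -365.96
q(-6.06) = 657.72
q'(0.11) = 0.53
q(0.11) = 0.14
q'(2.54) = -105.90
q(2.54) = -99.18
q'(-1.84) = -16.55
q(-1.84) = 0.92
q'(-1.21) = -1.05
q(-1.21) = -4.12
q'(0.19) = -0.71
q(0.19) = 0.14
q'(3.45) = -182.23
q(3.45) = -228.77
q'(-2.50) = -43.00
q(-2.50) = 20.00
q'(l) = -12*l^2 - 12*l + 2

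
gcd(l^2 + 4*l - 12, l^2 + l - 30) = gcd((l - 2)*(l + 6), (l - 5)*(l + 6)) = l + 6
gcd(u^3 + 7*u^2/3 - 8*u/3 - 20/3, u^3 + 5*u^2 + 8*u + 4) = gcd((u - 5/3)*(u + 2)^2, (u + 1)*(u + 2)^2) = u^2 + 4*u + 4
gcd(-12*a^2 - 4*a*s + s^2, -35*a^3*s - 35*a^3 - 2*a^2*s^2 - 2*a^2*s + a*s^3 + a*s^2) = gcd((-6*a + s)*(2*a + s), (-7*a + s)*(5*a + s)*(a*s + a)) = 1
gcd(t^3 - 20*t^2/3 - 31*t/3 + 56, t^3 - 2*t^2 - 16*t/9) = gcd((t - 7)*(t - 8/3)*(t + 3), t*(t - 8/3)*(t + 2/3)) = t - 8/3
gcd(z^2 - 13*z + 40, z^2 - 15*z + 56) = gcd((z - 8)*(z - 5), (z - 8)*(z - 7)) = z - 8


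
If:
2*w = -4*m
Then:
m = -w/2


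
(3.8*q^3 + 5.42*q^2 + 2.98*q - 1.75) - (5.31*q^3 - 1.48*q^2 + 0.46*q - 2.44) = -1.51*q^3 + 6.9*q^2 + 2.52*q + 0.69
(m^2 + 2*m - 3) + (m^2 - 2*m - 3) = 2*m^2 - 6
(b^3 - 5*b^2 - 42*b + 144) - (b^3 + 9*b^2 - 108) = -14*b^2 - 42*b + 252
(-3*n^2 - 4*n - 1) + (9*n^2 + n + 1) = 6*n^2 - 3*n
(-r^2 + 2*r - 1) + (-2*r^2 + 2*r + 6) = -3*r^2 + 4*r + 5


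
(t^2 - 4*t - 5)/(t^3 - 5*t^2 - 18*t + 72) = (t^2 - 4*t - 5)/(t^3 - 5*t^2 - 18*t + 72)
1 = 1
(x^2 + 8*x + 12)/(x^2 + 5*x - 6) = (x + 2)/(x - 1)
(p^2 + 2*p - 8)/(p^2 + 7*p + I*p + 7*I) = (p^2 + 2*p - 8)/(p^2 + p*(7 + I) + 7*I)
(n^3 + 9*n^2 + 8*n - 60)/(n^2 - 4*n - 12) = (-n^3 - 9*n^2 - 8*n + 60)/(-n^2 + 4*n + 12)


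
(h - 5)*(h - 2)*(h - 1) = h^3 - 8*h^2 + 17*h - 10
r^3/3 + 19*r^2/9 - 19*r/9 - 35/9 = (r/3 + 1/3)*(r - 5/3)*(r + 7)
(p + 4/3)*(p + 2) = p^2 + 10*p/3 + 8/3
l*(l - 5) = l^2 - 5*l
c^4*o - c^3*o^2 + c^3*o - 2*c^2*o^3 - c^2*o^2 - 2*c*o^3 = c*(c - 2*o)*(c + o)*(c*o + o)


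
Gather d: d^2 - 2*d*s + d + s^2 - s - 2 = d^2 + d*(1 - 2*s) + s^2 - s - 2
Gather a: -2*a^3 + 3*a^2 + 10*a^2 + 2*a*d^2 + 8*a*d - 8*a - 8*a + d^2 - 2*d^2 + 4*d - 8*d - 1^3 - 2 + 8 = -2*a^3 + 13*a^2 + a*(2*d^2 + 8*d - 16) - d^2 - 4*d + 5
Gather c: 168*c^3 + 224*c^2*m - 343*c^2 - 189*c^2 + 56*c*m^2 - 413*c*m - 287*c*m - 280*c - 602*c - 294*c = 168*c^3 + c^2*(224*m - 532) + c*(56*m^2 - 700*m - 1176)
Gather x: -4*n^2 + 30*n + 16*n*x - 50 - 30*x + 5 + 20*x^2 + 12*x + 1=-4*n^2 + 30*n + 20*x^2 + x*(16*n - 18) - 44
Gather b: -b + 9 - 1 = 8 - b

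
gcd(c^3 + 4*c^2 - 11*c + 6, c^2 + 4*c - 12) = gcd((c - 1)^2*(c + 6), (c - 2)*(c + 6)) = c + 6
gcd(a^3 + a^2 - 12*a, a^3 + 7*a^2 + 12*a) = a^2 + 4*a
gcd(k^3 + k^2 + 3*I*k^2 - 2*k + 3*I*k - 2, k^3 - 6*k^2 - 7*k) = k + 1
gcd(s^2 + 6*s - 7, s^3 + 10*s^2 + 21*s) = s + 7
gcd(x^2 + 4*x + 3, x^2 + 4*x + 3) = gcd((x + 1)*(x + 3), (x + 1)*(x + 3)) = x^2 + 4*x + 3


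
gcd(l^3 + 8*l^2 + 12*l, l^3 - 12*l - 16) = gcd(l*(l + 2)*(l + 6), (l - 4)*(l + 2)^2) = l + 2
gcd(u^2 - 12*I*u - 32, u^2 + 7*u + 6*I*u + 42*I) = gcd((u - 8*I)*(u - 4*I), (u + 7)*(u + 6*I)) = 1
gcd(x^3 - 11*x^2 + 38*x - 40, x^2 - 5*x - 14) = 1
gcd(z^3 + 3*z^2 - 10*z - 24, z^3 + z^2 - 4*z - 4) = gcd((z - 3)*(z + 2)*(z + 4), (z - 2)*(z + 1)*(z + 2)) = z + 2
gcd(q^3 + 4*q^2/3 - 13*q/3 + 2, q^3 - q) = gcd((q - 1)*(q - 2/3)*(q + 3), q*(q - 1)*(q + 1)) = q - 1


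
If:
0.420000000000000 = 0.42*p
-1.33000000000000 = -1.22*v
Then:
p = 1.00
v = 1.09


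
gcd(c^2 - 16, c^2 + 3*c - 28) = c - 4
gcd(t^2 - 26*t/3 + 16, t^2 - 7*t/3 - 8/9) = t - 8/3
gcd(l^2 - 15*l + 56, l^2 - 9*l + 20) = 1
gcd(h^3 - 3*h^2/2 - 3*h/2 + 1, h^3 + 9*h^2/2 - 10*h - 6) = h - 2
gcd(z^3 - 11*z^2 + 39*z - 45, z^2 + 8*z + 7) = 1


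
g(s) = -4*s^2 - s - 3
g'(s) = -8*s - 1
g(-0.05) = -2.96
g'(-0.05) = -0.60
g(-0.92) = -5.47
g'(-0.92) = 6.36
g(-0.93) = -5.53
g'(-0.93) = 6.44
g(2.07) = -22.21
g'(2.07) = -17.56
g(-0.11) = -2.94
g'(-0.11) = -0.12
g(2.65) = -33.74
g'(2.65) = -22.20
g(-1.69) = -12.73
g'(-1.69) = 12.52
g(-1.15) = -7.14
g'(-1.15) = 8.20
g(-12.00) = -567.00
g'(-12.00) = 95.00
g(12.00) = -591.00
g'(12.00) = -97.00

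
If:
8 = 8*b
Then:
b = 1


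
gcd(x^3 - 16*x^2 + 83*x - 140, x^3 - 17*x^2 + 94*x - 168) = x^2 - 11*x + 28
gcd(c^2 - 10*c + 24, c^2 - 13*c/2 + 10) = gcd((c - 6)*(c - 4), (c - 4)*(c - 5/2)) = c - 4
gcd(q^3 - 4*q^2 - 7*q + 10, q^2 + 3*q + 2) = q + 2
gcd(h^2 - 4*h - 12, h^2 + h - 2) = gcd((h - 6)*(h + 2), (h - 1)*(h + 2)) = h + 2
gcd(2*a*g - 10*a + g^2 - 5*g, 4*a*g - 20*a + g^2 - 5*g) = g - 5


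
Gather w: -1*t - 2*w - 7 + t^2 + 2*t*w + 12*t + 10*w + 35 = t^2 + 11*t + w*(2*t + 8) + 28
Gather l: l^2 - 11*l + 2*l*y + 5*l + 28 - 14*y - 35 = l^2 + l*(2*y - 6) - 14*y - 7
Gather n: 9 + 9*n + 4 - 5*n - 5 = 4*n + 8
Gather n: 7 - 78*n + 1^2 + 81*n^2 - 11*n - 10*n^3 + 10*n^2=-10*n^3 + 91*n^2 - 89*n + 8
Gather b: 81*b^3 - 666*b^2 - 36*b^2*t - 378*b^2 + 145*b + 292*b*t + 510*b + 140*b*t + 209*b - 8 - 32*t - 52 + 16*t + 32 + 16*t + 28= 81*b^3 + b^2*(-36*t - 1044) + b*(432*t + 864)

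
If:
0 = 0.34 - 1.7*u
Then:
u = 0.20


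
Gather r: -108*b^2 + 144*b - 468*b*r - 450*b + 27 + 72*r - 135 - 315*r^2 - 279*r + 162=-108*b^2 - 306*b - 315*r^2 + r*(-468*b - 207) + 54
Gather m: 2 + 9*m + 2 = 9*m + 4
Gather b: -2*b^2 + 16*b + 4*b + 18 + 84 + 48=-2*b^2 + 20*b + 150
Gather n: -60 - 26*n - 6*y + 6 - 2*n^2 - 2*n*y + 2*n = -2*n^2 + n*(-2*y - 24) - 6*y - 54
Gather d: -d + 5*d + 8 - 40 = 4*d - 32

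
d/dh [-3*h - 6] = -3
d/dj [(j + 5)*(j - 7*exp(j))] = j - (j + 5)*(7*exp(j) - 1) - 7*exp(j)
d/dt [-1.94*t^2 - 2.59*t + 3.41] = -3.88*t - 2.59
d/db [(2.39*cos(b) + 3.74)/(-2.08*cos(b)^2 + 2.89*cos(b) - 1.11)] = (-4.9712*cos(b)^2 - 15.5584*cos(b) + 13.4615)*sin(b)/(4.3264*cos(b)^4 - 12.0224*cos(b)^3 + 12.9697*cos(b)^2 - 6.4158*cos(b) + 1.2321)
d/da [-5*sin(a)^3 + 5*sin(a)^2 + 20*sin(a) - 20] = 5*(-3*sin(a)^2 + 2*sin(a) + 4)*cos(a)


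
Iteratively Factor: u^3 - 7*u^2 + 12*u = (u - 4)*(u^2 - 3*u) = u*(u - 4)*(u - 3)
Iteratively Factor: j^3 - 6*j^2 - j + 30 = (j + 2)*(j^2 - 8*j + 15) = (j - 5)*(j + 2)*(j - 3)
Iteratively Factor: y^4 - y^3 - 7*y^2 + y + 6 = (y + 1)*(y^3 - 2*y^2 - 5*y + 6) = (y + 1)*(y + 2)*(y^2 - 4*y + 3) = (y - 1)*(y + 1)*(y + 2)*(y - 3)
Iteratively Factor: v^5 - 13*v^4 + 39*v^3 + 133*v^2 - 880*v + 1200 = (v + 4)*(v^4 - 17*v^3 + 107*v^2 - 295*v + 300) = (v - 5)*(v + 4)*(v^3 - 12*v^2 + 47*v - 60) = (v - 5)*(v - 3)*(v + 4)*(v^2 - 9*v + 20) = (v - 5)^2*(v - 3)*(v + 4)*(v - 4)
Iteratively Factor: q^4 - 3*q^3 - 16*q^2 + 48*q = (q - 3)*(q^3 - 16*q) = (q - 3)*(q + 4)*(q^2 - 4*q) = (q - 4)*(q - 3)*(q + 4)*(q)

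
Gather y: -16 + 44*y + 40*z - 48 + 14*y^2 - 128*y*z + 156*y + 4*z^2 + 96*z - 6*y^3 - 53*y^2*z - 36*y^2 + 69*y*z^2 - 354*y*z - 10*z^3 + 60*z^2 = -6*y^3 + y^2*(-53*z - 22) + y*(69*z^2 - 482*z + 200) - 10*z^3 + 64*z^2 + 136*z - 64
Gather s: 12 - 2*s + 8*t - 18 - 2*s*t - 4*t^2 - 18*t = s*(-2*t - 2) - 4*t^2 - 10*t - 6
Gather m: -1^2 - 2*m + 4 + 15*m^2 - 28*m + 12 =15*m^2 - 30*m + 15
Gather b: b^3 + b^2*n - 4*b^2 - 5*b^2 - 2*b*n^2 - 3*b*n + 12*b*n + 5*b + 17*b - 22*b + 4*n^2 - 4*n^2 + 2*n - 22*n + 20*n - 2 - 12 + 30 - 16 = b^3 + b^2*(n - 9) + b*(-2*n^2 + 9*n)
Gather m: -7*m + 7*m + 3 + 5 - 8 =0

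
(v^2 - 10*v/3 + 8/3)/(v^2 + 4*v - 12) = (v - 4/3)/(v + 6)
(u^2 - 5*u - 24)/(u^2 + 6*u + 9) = (u - 8)/(u + 3)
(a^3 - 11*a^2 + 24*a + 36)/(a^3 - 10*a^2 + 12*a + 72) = (a + 1)/(a + 2)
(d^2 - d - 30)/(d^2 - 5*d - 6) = (d + 5)/(d + 1)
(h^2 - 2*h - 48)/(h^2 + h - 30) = (h - 8)/(h - 5)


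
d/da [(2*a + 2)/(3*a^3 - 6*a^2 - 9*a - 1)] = 2*(-6*a^3 - 3*a^2 + 12*a + 8)/(9*a^6 - 36*a^5 - 18*a^4 + 102*a^3 + 93*a^2 + 18*a + 1)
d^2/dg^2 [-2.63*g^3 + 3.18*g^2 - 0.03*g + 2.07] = 6.36 - 15.78*g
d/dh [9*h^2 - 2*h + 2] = 18*h - 2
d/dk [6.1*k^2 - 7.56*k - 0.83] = 12.2*k - 7.56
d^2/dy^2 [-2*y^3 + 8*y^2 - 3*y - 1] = 16 - 12*y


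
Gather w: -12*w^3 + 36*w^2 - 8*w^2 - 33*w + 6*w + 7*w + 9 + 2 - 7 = -12*w^3 + 28*w^2 - 20*w + 4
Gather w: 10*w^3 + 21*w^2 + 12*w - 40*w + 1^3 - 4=10*w^3 + 21*w^2 - 28*w - 3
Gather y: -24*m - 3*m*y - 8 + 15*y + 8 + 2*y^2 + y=-24*m + 2*y^2 + y*(16 - 3*m)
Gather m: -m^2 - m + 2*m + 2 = -m^2 + m + 2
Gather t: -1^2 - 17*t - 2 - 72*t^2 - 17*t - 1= -72*t^2 - 34*t - 4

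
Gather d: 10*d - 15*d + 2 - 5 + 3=-5*d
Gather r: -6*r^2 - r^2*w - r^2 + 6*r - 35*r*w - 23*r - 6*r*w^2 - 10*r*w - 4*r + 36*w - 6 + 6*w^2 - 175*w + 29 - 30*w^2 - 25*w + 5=r^2*(-w - 7) + r*(-6*w^2 - 45*w - 21) - 24*w^2 - 164*w + 28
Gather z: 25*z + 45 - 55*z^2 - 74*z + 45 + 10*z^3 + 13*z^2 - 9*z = 10*z^3 - 42*z^2 - 58*z + 90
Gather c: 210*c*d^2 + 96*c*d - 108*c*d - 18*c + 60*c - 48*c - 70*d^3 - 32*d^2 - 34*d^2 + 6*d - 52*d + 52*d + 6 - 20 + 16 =c*(210*d^2 - 12*d - 6) - 70*d^3 - 66*d^2 + 6*d + 2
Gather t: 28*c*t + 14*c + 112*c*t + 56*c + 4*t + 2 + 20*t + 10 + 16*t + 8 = 70*c + t*(140*c + 40) + 20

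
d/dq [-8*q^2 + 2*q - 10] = 2 - 16*q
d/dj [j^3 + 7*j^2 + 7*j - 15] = 3*j^2 + 14*j + 7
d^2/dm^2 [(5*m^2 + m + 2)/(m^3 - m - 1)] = 2*(5*m^6 + 3*m^5 + 27*m^4 + 36*m^3 + 6*m + 6)/(m^9 - 3*m^7 - 3*m^6 + 3*m^5 + 6*m^4 + 2*m^3 - 3*m^2 - 3*m - 1)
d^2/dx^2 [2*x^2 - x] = 4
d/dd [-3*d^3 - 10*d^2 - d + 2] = -9*d^2 - 20*d - 1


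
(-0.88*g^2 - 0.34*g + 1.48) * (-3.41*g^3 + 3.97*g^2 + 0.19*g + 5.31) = 3.0008*g^5 - 2.3342*g^4 - 6.5638*g^3 + 1.1382*g^2 - 1.5242*g + 7.8588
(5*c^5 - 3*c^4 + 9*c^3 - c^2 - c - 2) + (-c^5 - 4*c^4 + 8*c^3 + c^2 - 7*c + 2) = 4*c^5 - 7*c^4 + 17*c^3 - 8*c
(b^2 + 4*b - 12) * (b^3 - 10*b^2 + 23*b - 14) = b^5 - 6*b^4 - 29*b^3 + 198*b^2 - 332*b + 168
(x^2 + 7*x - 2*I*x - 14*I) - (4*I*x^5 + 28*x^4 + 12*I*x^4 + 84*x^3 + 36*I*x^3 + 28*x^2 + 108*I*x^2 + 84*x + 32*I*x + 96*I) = -4*I*x^5 - 28*x^4 - 12*I*x^4 - 84*x^3 - 36*I*x^3 - 27*x^2 - 108*I*x^2 - 77*x - 34*I*x - 110*I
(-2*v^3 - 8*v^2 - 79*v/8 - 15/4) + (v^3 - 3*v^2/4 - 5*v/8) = -v^3 - 35*v^2/4 - 21*v/2 - 15/4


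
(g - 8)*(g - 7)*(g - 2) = g^3 - 17*g^2 + 86*g - 112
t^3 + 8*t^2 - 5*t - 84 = (t - 3)*(t + 4)*(t + 7)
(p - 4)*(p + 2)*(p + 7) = p^3 + 5*p^2 - 22*p - 56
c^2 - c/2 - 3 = (c - 2)*(c + 3/2)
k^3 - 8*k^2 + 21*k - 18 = (k - 3)^2*(k - 2)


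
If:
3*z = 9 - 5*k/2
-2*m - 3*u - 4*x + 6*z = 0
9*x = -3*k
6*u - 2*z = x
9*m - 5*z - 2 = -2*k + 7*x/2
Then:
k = 303/28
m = -97/14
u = -73/28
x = -101/28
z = -337/56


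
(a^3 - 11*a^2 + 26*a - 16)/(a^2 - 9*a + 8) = a - 2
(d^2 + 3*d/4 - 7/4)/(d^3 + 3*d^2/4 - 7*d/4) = 1/d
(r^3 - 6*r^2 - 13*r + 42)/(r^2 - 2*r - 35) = (r^2 + r - 6)/(r + 5)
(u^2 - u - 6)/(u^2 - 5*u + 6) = (u + 2)/(u - 2)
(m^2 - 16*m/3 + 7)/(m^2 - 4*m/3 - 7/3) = (m - 3)/(m + 1)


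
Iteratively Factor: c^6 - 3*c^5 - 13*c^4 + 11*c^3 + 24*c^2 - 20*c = (c - 1)*(c^5 - 2*c^4 - 15*c^3 - 4*c^2 + 20*c) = c*(c - 1)*(c^4 - 2*c^3 - 15*c^2 - 4*c + 20) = c*(c - 5)*(c - 1)*(c^3 + 3*c^2 - 4) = c*(c - 5)*(c - 1)^2*(c^2 + 4*c + 4) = c*(c - 5)*(c - 1)^2*(c + 2)*(c + 2)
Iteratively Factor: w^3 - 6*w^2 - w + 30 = (w - 3)*(w^2 - 3*w - 10) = (w - 5)*(w - 3)*(w + 2)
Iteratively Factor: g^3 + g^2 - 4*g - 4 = (g - 2)*(g^2 + 3*g + 2) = (g - 2)*(g + 1)*(g + 2)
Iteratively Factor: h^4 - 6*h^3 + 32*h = (h - 4)*(h^3 - 2*h^2 - 8*h) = (h - 4)*(h + 2)*(h^2 - 4*h) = (h - 4)^2*(h + 2)*(h)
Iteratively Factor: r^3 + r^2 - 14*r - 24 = (r - 4)*(r^2 + 5*r + 6) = (r - 4)*(r + 3)*(r + 2)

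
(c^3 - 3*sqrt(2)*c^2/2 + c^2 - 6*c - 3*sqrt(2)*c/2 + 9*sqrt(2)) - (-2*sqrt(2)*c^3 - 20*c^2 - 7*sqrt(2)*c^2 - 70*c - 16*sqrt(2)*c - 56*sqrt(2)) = c^3 + 2*sqrt(2)*c^3 + 11*sqrt(2)*c^2/2 + 21*c^2 + 29*sqrt(2)*c/2 + 64*c + 65*sqrt(2)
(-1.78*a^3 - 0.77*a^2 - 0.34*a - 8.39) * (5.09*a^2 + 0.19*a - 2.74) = -9.0602*a^5 - 4.2575*a^4 + 3.0003*a^3 - 40.6599*a^2 - 0.6625*a + 22.9886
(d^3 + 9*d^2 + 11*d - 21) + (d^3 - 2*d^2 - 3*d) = 2*d^3 + 7*d^2 + 8*d - 21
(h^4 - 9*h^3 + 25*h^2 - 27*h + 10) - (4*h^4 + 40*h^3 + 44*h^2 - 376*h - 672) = -3*h^4 - 49*h^3 - 19*h^2 + 349*h + 682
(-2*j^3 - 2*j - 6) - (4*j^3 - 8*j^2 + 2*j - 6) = -6*j^3 + 8*j^2 - 4*j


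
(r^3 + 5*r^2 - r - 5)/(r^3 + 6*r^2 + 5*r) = (r - 1)/r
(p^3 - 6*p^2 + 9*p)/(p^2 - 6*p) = (p^2 - 6*p + 9)/(p - 6)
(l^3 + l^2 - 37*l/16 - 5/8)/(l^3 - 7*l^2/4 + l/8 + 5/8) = (4*l^2 + 9*l + 2)/(2*(2*l^2 - l - 1))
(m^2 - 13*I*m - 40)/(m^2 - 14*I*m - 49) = (-m^2 + 13*I*m + 40)/(-m^2 + 14*I*m + 49)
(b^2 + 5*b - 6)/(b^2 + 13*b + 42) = (b - 1)/(b + 7)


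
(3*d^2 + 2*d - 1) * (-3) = -9*d^2 - 6*d + 3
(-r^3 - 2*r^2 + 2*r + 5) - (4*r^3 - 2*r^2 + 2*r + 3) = 2 - 5*r^3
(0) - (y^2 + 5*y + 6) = -y^2 - 5*y - 6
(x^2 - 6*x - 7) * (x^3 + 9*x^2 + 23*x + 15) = x^5 + 3*x^4 - 38*x^3 - 186*x^2 - 251*x - 105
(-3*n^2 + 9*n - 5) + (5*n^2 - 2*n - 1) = 2*n^2 + 7*n - 6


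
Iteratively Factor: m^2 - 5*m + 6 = (m - 3)*(m - 2)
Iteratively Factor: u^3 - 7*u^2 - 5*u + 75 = (u - 5)*(u^2 - 2*u - 15) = (u - 5)*(u + 3)*(u - 5)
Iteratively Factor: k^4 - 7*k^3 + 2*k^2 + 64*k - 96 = (k - 2)*(k^3 - 5*k^2 - 8*k + 48) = (k - 4)*(k - 2)*(k^2 - k - 12) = (k - 4)*(k - 2)*(k + 3)*(k - 4)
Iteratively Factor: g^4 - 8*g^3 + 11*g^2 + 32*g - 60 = (g + 2)*(g^3 - 10*g^2 + 31*g - 30) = (g - 2)*(g + 2)*(g^2 - 8*g + 15) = (g - 3)*(g - 2)*(g + 2)*(g - 5)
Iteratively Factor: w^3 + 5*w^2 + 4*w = (w)*(w^2 + 5*w + 4) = w*(w + 4)*(w + 1)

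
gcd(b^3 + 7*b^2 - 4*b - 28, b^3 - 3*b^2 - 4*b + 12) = b^2 - 4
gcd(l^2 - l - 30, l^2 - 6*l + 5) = 1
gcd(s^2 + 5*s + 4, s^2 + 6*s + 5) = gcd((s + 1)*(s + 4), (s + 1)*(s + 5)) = s + 1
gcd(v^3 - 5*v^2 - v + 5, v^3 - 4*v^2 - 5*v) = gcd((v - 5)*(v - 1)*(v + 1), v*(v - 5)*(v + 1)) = v^2 - 4*v - 5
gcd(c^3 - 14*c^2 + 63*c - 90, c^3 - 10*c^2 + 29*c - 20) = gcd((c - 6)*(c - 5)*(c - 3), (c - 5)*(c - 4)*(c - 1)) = c - 5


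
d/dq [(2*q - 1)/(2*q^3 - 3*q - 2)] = (4*q^3 - 6*q - 3*(2*q - 1)*(2*q^2 - 1) - 4)/(-2*q^3 + 3*q + 2)^2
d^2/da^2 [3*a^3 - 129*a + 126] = 18*a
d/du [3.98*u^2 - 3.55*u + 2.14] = 7.96*u - 3.55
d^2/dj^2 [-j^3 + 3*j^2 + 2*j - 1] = 6 - 6*j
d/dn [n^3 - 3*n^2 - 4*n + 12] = 3*n^2 - 6*n - 4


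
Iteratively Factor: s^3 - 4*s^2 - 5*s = (s + 1)*(s^2 - 5*s) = (s - 5)*(s + 1)*(s)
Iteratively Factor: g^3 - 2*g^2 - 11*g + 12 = (g - 4)*(g^2 + 2*g - 3) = (g - 4)*(g + 3)*(g - 1)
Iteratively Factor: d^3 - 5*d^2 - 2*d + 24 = (d + 2)*(d^2 - 7*d + 12) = (d - 4)*(d + 2)*(d - 3)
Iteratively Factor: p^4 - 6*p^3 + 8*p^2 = (p - 2)*(p^3 - 4*p^2) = p*(p - 2)*(p^2 - 4*p) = p^2*(p - 2)*(p - 4)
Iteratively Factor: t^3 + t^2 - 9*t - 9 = (t + 1)*(t^2 - 9) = (t + 1)*(t + 3)*(t - 3)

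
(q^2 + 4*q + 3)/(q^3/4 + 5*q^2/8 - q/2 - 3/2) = 8*(q^2 + 4*q + 3)/(2*q^3 + 5*q^2 - 4*q - 12)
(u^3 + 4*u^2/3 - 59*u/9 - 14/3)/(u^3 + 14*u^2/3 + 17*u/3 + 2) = (u - 7/3)/(u + 1)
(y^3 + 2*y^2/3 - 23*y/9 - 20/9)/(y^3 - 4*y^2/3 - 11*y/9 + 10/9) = (3*y + 4)/(3*y - 2)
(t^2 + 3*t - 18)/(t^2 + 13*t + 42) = (t - 3)/(t + 7)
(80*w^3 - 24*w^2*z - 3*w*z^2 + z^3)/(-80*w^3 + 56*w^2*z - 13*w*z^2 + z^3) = (5*w + z)/(-5*w + z)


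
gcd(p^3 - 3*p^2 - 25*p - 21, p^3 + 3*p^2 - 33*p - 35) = p + 1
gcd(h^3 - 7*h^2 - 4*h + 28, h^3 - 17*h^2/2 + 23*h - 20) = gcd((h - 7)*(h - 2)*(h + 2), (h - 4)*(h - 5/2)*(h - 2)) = h - 2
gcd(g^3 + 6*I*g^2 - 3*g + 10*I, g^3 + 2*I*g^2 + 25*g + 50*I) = g^2 + 7*I*g - 10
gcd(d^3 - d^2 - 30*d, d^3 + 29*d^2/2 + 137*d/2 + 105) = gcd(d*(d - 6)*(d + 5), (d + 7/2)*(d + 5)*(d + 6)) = d + 5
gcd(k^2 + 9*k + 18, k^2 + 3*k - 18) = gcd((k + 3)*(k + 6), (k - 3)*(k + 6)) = k + 6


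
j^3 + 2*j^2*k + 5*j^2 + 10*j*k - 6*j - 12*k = (j - 1)*(j + 6)*(j + 2*k)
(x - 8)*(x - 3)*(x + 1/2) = x^3 - 21*x^2/2 + 37*x/2 + 12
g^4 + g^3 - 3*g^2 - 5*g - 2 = (g - 2)*(g + 1)^3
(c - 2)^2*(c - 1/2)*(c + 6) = c^4 + 3*c^3/2 - 21*c^2 + 34*c - 12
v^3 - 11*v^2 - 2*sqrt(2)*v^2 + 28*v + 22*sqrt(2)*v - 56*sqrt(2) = (v - 7)*(v - 4)*(v - 2*sqrt(2))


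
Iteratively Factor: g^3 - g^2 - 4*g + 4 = (g + 2)*(g^2 - 3*g + 2) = (g - 1)*(g + 2)*(g - 2)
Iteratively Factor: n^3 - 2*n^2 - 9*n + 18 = (n - 2)*(n^2 - 9) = (n - 3)*(n - 2)*(n + 3)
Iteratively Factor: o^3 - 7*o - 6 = (o + 2)*(o^2 - 2*o - 3) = (o - 3)*(o + 2)*(o + 1)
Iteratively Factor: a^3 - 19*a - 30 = (a + 2)*(a^2 - 2*a - 15) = (a + 2)*(a + 3)*(a - 5)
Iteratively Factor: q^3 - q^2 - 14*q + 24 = (q - 2)*(q^2 + q - 12) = (q - 2)*(q + 4)*(q - 3)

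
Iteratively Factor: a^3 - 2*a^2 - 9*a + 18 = (a + 3)*(a^2 - 5*a + 6) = (a - 3)*(a + 3)*(a - 2)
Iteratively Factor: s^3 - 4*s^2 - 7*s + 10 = (s - 1)*(s^2 - 3*s - 10) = (s - 1)*(s + 2)*(s - 5)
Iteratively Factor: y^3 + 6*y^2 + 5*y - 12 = (y + 3)*(y^2 + 3*y - 4) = (y - 1)*(y + 3)*(y + 4)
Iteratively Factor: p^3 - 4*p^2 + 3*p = (p - 3)*(p^2 - p) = p*(p - 3)*(p - 1)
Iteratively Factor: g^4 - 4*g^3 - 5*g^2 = (g + 1)*(g^3 - 5*g^2) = (g - 5)*(g + 1)*(g^2) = g*(g - 5)*(g + 1)*(g)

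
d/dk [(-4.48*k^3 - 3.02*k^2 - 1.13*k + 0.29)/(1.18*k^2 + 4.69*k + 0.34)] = (-5.2864*k^4 - 42.0224*k^3 - 17.4*k^2 - 2.738*k - 1.7443)/(1.3924*k^4 + 11.0684*k^3 + 22.7985*k^2 + 3.1892*k + 0.1156)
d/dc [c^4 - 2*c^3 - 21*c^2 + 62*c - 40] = 4*c^3 - 6*c^2 - 42*c + 62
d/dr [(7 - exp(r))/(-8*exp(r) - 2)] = 29*exp(r)/(2*(4*exp(r) + 1)^2)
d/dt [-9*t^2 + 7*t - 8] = 7 - 18*t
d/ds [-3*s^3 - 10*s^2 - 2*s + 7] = -9*s^2 - 20*s - 2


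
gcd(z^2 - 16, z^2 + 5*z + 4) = z + 4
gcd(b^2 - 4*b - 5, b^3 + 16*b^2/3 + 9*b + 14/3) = b + 1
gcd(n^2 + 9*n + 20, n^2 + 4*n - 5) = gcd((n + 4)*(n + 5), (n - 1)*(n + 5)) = n + 5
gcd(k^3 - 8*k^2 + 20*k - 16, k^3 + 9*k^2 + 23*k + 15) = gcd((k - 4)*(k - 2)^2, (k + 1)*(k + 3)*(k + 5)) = 1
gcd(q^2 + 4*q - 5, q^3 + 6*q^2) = 1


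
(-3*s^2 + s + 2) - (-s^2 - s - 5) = -2*s^2 + 2*s + 7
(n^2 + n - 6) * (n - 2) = n^3 - n^2 - 8*n + 12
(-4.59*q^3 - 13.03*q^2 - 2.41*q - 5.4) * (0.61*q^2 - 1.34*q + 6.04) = -2.7999*q^5 - 1.7977*q^4 - 11.7335*q^3 - 78.7658*q^2 - 7.3204*q - 32.616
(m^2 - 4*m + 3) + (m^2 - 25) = 2*m^2 - 4*m - 22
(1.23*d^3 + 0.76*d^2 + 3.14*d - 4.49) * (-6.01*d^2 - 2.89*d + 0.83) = -7.3923*d^5 - 8.1223*d^4 - 20.0469*d^3 + 18.5411*d^2 + 15.5823*d - 3.7267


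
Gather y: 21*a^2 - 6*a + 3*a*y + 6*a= 21*a^2 + 3*a*y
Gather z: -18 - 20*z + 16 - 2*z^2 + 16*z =-2*z^2 - 4*z - 2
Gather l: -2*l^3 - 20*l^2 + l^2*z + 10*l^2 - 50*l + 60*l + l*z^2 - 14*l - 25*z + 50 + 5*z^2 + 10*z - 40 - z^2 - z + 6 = -2*l^3 + l^2*(z - 10) + l*(z^2 - 4) + 4*z^2 - 16*z + 16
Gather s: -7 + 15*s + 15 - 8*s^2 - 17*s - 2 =-8*s^2 - 2*s + 6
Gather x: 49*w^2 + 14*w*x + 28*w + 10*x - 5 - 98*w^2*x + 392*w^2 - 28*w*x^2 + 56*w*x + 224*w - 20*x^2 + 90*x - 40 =441*w^2 + 252*w + x^2*(-28*w - 20) + x*(-98*w^2 + 70*w + 100) - 45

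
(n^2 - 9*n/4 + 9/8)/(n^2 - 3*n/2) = (n - 3/4)/n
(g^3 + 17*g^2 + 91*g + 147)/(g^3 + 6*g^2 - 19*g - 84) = (g + 7)/(g - 4)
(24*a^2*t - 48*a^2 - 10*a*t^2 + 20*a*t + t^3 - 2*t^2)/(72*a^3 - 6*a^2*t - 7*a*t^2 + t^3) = (t - 2)/(3*a + t)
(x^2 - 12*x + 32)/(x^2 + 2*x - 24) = (x - 8)/(x + 6)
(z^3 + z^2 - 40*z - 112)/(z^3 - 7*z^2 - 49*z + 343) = (z^2 + 8*z + 16)/(z^2 - 49)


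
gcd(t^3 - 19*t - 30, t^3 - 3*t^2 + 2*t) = 1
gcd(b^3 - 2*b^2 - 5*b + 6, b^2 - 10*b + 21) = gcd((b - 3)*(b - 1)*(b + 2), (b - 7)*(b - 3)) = b - 3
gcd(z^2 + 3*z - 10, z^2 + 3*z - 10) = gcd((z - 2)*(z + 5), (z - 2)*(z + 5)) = z^2 + 3*z - 10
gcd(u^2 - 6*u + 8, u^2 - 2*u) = u - 2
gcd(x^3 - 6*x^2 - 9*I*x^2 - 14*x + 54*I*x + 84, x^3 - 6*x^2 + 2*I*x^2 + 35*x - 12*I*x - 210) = x - 6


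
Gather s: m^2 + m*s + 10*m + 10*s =m^2 + 10*m + s*(m + 10)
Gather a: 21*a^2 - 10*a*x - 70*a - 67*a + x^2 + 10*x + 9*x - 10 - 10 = 21*a^2 + a*(-10*x - 137) + x^2 + 19*x - 20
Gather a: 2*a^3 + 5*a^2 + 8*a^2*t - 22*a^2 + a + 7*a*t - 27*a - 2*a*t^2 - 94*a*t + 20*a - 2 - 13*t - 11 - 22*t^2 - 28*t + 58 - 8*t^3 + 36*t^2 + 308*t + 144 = 2*a^3 + a^2*(8*t - 17) + a*(-2*t^2 - 87*t - 6) - 8*t^3 + 14*t^2 + 267*t + 189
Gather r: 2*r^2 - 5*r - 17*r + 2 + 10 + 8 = 2*r^2 - 22*r + 20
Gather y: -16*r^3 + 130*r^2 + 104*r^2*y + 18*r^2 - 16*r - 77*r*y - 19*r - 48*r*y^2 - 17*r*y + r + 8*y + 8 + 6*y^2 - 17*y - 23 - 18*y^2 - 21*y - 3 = -16*r^3 + 148*r^2 - 34*r + y^2*(-48*r - 12) + y*(104*r^2 - 94*r - 30) - 18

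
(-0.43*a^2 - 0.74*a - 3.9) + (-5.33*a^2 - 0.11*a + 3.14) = -5.76*a^2 - 0.85*a - 0.76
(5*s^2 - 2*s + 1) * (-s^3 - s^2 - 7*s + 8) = -5*s^5 - 3*s^4 - 34*s^3 + 53*s^2 - 23*s + 8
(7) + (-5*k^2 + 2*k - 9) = -5*k^2 + 2*k - 2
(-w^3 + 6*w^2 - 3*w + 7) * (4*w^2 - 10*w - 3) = -4*w^5 + 34*w^4 - 69*w^3 + 40*w^2 - 61*w - 21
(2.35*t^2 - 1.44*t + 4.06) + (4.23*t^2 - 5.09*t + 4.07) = 6.58*t^2 - 6.53*t + 8.13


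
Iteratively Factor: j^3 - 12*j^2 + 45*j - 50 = (j - 2)*(j^2 - 10*j + 25) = (j - 5)*(j - 2)*(j - 5)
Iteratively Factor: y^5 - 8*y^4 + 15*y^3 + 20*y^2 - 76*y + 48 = (y - 4)*(y^4 - 4*y^3 - y^2 + 16*y - 12) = (y - 4)*(y - 2)*(y^3 - 2*y^2 - 5*y + 6) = (y - 4)*(y - 3)*(y - 2)*(y^2 + y - 2) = (y - 4)*(y - 3)*(y - 2)*(y - 1)*(y + 2)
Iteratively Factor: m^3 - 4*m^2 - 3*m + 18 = (m + 2)*(m^2 - 6*m + 9) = (m - 3)*(m + 2)*(m - 3)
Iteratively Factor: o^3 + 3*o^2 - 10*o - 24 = (o + 2)*(o^2 + o - 12) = (o - 3)*(o + 2)*(o + 4)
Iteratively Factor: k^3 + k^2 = (k + 1)*(k^2) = k*(k + 1)*(k)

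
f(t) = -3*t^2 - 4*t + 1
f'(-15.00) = 86.00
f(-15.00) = -614.00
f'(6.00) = -40.00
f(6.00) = -131.00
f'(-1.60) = 5.60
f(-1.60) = -0.28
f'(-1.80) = 6.80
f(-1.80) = -1.52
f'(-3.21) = 15.26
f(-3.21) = -17.07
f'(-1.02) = 2.12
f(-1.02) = 1.96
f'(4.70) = -32.20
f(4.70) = -84.07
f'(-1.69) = 6.14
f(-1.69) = -0.81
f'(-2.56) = 11.36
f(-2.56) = -8.42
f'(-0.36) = -1.84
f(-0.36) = 2.05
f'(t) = -6*t - 4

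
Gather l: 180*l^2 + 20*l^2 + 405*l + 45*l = 200*l^2 + 450*l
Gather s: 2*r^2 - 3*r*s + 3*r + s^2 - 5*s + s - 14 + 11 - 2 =2*r^2 + 3*r + s^2 + s*(-3*r - 4) - 5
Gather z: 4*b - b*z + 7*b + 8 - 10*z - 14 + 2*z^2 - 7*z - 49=11*b + 2*z^2 + z*(-b - 17) - 55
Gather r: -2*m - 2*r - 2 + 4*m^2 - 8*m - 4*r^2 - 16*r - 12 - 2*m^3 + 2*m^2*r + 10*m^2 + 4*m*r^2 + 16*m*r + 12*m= -2*m^3 + 14*m^2 + 2*m + r^2*(4*m - 4) + r*(2*m^2 + 16*m - 18) - 14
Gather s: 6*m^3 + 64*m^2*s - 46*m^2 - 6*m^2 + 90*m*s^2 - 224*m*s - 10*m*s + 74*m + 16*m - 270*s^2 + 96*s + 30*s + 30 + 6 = 6*m^3 - 52*m^2 + 90*m + s^2*(90*m - 270) + s*(64*m^2 - 234*m + 126) + 36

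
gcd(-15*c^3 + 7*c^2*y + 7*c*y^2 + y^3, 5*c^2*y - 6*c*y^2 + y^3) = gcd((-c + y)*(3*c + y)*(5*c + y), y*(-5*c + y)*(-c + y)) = -c + y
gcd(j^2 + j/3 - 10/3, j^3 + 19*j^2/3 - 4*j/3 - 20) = j^2 + j/3 - 10/3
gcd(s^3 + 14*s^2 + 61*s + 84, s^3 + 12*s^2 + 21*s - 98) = s + 7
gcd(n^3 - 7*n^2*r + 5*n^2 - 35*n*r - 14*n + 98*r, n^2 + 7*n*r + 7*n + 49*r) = n + 7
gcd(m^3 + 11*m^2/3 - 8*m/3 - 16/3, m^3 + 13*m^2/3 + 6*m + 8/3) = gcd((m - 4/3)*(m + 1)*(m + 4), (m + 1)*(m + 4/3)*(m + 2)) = m + 1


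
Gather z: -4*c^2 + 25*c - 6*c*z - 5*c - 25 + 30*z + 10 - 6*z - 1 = -4*c^2 + 20*c + z*(24 - 6*c) - 16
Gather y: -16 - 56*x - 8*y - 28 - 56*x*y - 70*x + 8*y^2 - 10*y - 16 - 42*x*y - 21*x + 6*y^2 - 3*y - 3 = -147*x + 14*y^2 + y*(-98*x - 21) - 63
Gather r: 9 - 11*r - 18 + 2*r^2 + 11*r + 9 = 2*r^2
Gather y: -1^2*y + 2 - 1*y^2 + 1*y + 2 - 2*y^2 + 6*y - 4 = -3*y^2 + 6*y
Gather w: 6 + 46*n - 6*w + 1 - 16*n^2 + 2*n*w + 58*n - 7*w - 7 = -16*n^2 + 104*n + w*(2*n - 13)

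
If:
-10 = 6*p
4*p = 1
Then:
No Solution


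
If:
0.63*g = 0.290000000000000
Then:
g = 0.46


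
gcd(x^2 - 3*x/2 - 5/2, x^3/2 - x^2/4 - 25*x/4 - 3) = 1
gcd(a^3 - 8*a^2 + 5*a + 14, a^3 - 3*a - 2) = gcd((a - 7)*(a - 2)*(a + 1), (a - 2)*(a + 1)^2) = a^2 - a - 2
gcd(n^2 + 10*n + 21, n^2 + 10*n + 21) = n^2 + 10*n + 21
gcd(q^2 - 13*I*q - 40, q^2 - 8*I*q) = q - 8*I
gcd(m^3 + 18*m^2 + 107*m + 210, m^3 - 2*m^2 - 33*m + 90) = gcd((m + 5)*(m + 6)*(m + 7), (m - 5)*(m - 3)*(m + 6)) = m + 6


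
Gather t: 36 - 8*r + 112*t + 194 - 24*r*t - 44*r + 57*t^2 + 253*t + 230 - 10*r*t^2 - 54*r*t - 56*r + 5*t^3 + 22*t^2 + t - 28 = -108*r + 5*t^3 + t^2*(79 - 10*r) + t*(366 - 78*r) + 432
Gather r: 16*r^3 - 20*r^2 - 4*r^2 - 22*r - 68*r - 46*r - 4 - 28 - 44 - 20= 16*r^3 - 24*r^2 - 136*r - 96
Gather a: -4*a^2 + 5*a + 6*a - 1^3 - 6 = -4*a^2 + 11*a - 7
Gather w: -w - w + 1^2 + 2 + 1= 4 - 2*w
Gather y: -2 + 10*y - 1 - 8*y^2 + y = -8*y^2 + 11*y - 3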